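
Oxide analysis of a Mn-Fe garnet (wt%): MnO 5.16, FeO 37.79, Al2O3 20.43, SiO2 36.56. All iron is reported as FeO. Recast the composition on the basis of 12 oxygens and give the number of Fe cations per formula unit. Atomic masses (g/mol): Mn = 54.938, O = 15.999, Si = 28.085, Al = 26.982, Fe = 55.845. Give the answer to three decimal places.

2.612 Fe apfu

5.16 wt% MnO ÷ 70.937 g/mol = 0.07274 mol, giving 0.07274 Mn and 0.07274 O.
37.79 wt% FeO ÷ 71.844 g/mol = 0.52600 mol, giving 0.52600 Fe and 0.52600 O.
20.43 wt% Al2O3 ÷ 101.961 g/mol = 0.20037 mol, giving 0.40074 Al and 0.60111 O.
36.56 wt% SiO2 ÷ 60.083 g/mol = 0.60849 mol, giving 0.60849 Si and 1.21698 O.
Oxygen sums to 2.41683; scaling by 12/2.41683 = 4.96518 puts the formula on 12 O.
Fe: 0.52600 × 4.96518 = 2.612 atoms per formula unit.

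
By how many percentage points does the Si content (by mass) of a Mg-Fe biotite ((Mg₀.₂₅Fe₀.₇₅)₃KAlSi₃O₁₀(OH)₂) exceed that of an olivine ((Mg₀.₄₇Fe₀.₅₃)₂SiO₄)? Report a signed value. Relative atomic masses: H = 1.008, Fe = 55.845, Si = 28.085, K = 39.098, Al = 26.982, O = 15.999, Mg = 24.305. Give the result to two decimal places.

1.13 percentage points

Si in (Mg₀.₂₅Fe₀.₇₅)₃KAlSi₃O₁₀(OH)₂: molar mass 488.219 g/mol; 3×28.085 = 84.255 g → 17.26 wt%.
Si in (Mg₀.₄₇Fe₀.₅₃)₂SiO₄: molar mass 174.123 g/mol; 1×28.085 = 28.085 g → 16.13 wt%.
Difference = 17.26 − 16.13 = 1.13 percentage points.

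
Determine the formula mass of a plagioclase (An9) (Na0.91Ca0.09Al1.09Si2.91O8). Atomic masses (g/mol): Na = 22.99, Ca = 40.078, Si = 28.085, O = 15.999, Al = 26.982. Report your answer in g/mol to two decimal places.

263.66 g/mol

The formula mass is the sum 0.91·22.99 + 0.09·40.078 + 1.09·26.982 + 2.91·28.085 + 8·15.999.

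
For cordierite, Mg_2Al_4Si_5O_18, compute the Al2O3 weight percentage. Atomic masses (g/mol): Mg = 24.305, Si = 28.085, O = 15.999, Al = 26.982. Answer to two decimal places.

34.86 wt%

Formula mass = 584.945 g/mol.
4 Al → 2.0000 mol Al2O3 per formula unit; M(Al2O3) = 101.961, so Al2O3 mass = 203.922 g.
203.922/584.945 × 100 = 34.86 wt%.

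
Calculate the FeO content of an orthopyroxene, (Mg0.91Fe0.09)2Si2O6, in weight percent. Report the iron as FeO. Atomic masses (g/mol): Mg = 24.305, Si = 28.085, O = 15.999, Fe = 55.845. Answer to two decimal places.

M((Mg0.91Fe0.09)2Si2O6) = 206.451 g/mol; M(FeO) = 71.844 g/mol.
Moles FeO per formula unit = 0.18 Fe ÷ 1 = 0.1800.
FeO fraction = (0.1800 × 71.844) / 206.451 = 12.932/206.451 = 0.0626.

6.26 wt%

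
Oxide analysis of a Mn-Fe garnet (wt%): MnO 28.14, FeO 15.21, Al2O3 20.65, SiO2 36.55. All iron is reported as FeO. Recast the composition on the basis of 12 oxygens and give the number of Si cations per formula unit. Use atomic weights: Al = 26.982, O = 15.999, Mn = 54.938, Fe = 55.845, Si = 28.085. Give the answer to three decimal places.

MnO: 28.14/70.937 = 0.39669 mol → 0.39669 mol Mn, 0.39669 mol O.
FeO: 15.21/71.844 = 0.21171 mol → 0.21171 mol Fe, 0.21171 mol O.
Al2O3: 20.65/101.961 = 0.20253 mol → 0.40506 mol Al, 0.60759 mol O.
SiO2: 36.55/60.083 = 0.60833 mol → 0.60833 mol Si, 1.21666 mol O.
Total oxygen = 2.43265 mol. Normalization factor = 12/2.43265 = 4.93289.
Si per 12 O = 0.60833 × 4.93289 = 3.001.

3.001 Si apfu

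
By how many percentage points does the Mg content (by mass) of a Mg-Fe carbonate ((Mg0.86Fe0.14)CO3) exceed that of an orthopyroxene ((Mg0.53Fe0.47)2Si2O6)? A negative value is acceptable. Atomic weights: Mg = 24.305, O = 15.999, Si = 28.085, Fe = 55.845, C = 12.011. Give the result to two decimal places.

Mg in (Mg0.86Fe0.14)CO3: molar mass 88.729 g/mol; 0.86×24.305 = 20.902 g → 23.56 wt%.
Mg in (Mg0.53Fe0.47)2Si2O6: molar mass 230.422 g/mol; 1.06×24.305 = 25.763 g → 11.18 wt%.
Difference = 23.56 − 11.18 = 12.38 percentage points.

12.38 percentage points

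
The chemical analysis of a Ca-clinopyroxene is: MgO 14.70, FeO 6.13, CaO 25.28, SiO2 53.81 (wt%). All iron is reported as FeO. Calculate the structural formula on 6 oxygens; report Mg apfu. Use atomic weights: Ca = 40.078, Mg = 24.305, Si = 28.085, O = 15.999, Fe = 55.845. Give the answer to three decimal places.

MgO: 14.70/40.304 = 0.36473 mol → 0.36473 mol Mg, 0.36473 mol O.
FeO: 6.13/71.844 = 0.08532 mol → 0.08532 mol Fe, 0.08532 mol O.
CaO: 25.28/56.077 = 0.45081 mol → 0.45081 mol Ca, 0.45081 mol O.
SiO2: 53.81/60.083 = 0.89559 mol → 0.89559 mol Si, 1.79118 mol O.
Total oxygen = 2.69204 mol. Normalization factor = 6/2.69204 = 2.22879.
Mg per 6 O = 0.36473 × 2.22879 = 0.813.

0.813 Mg apfu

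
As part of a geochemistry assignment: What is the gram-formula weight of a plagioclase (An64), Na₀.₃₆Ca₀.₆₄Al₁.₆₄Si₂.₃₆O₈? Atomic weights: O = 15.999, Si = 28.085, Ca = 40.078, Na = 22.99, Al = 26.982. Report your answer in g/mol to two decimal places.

272.45 g/mol

The formula mass is the sum 0.36·22.99 + 0.64·40.078 + 1.64·26.982 + 2.36·28.085 + 8·15.999.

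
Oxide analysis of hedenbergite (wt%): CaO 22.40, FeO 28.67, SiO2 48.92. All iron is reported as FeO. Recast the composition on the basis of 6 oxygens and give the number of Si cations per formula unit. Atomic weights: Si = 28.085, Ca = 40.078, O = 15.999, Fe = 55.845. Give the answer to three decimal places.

22.40 wt% CaO ÷ 56.077 g/mol = 0.39945 mol, giving 0.39945 Ca and 0.39945 O.
28.67 wt% FeO ÷ 71.844 g/mol = 0.39906 mol, giving 0.39906 Fe and 0.39906 O.
48.92 wt% SiO2 ÷ 60.083 g/mol = 0.81421 mol, giving 0.81421 Si and 1.62842 O.
Oxygen sums to 2.42693; scaling by 6/2.42693 = 2.47226 puts the formula on 6 O.
Si: 0.81421 × 2.47226 = 2.013 atoms per formula unit.

2.013 Si apfu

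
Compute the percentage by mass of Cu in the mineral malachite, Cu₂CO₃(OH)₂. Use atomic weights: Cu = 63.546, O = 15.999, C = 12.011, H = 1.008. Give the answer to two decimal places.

57.48 weight percent

Formula mass = 2×63.546 + 1×12.011 + 5×15.999 + 2×1.008 = 221.114 g/mol, of which 127.092 g is Cu.
So Cu makes up 127.092/221.114 = 0.5748 of the mass, i.e. 57.48%.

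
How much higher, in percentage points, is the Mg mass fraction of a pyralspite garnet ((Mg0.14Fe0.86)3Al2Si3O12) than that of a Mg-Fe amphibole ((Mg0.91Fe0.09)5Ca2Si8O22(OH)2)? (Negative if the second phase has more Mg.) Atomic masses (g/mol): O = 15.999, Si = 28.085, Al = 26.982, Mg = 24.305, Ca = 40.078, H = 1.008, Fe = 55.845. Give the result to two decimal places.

-11.27 percentage points

Mg in (Mg0.14Fe0.86)3Al2Si3O12: molar mass 484.495 g/mol; 0.42×24.305 = 10.208 g → 2.11 wt%.
Mg in (Mg0.91Fe0.09)5Ca2Si8O22(OH)2: molar mass 826.546 g/mol; 4.55×24.305 = 110.588 g → 13.38 wt%.
Difference = 2.11 − 13.38 = -11.27 percentage points.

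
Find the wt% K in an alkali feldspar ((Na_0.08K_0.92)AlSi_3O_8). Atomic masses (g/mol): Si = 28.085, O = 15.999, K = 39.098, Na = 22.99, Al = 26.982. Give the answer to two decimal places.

Formula mass = 0.08·22.99 + 0.92·39.098 + 1·26.982 + 3·28.085 + 8·15.999 = 277.038 g/mol, of which 35.970 g is K.
So K makes up 35.970/277.038 = 0.1298 of the mass, i.e. 12.98%.

12.98 wt%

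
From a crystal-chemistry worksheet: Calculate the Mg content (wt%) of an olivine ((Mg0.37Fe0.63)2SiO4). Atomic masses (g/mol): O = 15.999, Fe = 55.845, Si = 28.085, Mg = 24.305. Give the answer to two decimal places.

9.97 wt%

M((Mg0.37Fe0.63)2SiO4) = 180.431 g/mol.
Mg contributes 0.74 × 24.305 = 17.986 g per mole.
17.986/180.431 = 0.0997 → 9.97%.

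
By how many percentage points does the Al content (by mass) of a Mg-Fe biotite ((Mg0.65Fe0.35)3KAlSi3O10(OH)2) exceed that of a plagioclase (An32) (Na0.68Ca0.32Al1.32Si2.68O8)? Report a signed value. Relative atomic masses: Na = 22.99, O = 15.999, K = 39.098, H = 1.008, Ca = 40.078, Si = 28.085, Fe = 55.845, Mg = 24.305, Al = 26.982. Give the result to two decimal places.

M((Mg0.65Fe0.35)3KAlSi3O10(OH)2) = 450.371 g/mol, so wt% Al = 26.982/450.371 × 100 = 5.99%.
M(Na0.68Ca0.32Al1.32Si2.68O8) = 267.334 g/mol, so wt% Al = 35.616/267.334 × 100 = 13.32%.
5.99 − 13.32 = -7.33 pp.

-7.33 percentage points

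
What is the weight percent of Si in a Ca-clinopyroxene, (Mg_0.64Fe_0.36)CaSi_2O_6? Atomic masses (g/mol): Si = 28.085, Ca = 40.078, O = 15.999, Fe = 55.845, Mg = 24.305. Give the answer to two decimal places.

Formula mass = 0.64·24.305 + 0.36·55.845 + 1·40.078 + 2·28.085 + 6·15.999 = 227.901 g/mol, of which 56.170 g is Si.
So Si makes up 56.170/227.901 = 0.2465 of the mass, i.e. 24.65%.

24.65 weight percent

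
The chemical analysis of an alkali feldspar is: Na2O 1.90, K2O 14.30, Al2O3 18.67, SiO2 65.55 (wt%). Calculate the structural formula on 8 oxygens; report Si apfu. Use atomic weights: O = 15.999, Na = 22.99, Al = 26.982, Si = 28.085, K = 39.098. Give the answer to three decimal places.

1.90 wt% Na2O ÷ 61.979 g/mol = 0.03066 mol, giving 0.06132 Na and 0.03066 O.
14.30 wt% K2O ÷ 94.195 g/mol = 0.15181 mol, giving 0.30362 K and 0.15181 O.
18.67 wt% Al2O3 ÷ 101.961 g/mol = 0.18311 mol, giving 0.36622 Al and 0.54933 O.
65.55 wt% SiO2 ÷ 60.083 g/mol = 1.09099 mol, giving 1.09099 Si and 2.18198 O.
Oxygen sums to 2.91378; scaling by 8/2.91378 = 2.74557 puts the formula on 8 O.
Si: 1.09099 × 2.74557 = 2.995 atoms per formula unit.

2.995 Si apfu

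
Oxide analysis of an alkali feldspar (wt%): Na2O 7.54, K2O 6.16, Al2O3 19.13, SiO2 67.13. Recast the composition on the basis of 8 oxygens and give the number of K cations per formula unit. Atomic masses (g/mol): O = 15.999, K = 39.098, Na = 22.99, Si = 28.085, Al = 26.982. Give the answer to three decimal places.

0.351 K apfu

Na2O (M=61.979): mol = 0.12165; Na = 0.24330, O = 0.12165.
K2O (M=94.195): mol = 0.06540; K = 0.13080, O = 0.06540.
Al2O3 (M=101.961): mol = 0.18762; Al = 0.37524, O = 0.56286.
SiO2 (M=60.083): mol = 1.11729; Si = 1.11729, O = 2.23458.
ΣO = 2.98449; factor = 8/ΣO = 2.68052.
K apfu = 0.13080 × 2.68052 = 0.351.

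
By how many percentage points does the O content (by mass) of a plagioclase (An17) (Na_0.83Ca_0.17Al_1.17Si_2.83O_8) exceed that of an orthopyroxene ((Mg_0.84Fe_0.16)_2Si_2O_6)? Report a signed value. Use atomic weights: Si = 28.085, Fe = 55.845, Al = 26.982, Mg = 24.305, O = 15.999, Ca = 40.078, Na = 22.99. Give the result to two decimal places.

First mineral: 127.992 g O in 264.936 g formula = 48.31 wt% O.
Second mineral: 95.994 g O in 210.867 g formula = 45.52 wt% O.
48.31% − 45.52% gives a difference of 2.79 percentage points.

2.79 percentage points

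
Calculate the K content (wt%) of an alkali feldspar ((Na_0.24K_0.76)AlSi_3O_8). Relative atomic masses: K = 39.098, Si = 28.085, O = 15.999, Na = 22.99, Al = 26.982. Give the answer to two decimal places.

M((Na_0.24K_0.76)AlSi_3O_8) = 274.461 g/mol.
K contributes 0.76 × 39.098 = 29.714 g per mole.
29.714/274.461 = 0.1083 → 10.83%.

10.83 wt%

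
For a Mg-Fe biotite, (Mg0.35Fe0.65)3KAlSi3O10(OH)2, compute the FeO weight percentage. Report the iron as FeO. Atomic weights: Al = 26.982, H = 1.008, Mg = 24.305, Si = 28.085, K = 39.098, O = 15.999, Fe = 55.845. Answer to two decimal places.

M((Mg0.35Fe0.65)3KAlSi3O10(OH)2) = 478.757 g/mol; M(FeO) = 71.844 g/mol.
Moles FeO per formula unit = 1.95 Fe ÷ 1 = 1.9500.
FeO fraction = (1.9500 × 71.844) / 478.757 = 140.096/478.757 = 0.2926.

29.26 wt%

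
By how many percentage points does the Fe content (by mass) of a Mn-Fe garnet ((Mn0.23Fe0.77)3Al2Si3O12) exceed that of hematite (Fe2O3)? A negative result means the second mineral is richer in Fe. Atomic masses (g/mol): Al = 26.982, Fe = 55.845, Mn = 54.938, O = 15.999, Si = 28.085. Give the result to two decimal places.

First mineral: 129.002 g Fe in 497.116 g formula = 25.95 wt% Fe.
Second mineral: 111.690 g Fe in 159.687 g formula = 69.94 wt% Fe.
25.95% − 69.94% gives a difference of -43.99 percentage points.

-43.99 percentage points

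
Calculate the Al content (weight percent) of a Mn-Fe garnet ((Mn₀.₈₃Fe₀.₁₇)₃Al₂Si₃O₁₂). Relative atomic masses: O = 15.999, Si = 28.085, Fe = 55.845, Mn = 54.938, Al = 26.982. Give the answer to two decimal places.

Formula mass = 2.49×54.938 + 0.51×55.845 + 2×26.982 + 3×28.085 + 12×15.999 = 495.484 g/mol, of which 53.964 g is Al.
So Al makes up 53.964/495.484 = 0.1089 of the mass, i.e. 10.89%.

10.89 weight percent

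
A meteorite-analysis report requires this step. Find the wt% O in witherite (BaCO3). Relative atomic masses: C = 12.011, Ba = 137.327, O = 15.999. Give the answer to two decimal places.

Formula mass = 1·137.327 + 1·12.011 + 3·15.999 = 197.335 g/mol, of which 47.997 g is O.
So O makes up 47.997/197.335 = 0.2432 of the mass, i.e. 24.32%.

24.32 mass %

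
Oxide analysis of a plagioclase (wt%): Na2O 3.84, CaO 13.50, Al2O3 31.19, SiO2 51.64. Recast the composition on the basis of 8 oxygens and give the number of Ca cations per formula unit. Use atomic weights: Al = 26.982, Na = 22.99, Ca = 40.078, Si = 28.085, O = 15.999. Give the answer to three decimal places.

0.655 Ca apfu

Na2O: 3.84/61.979 = 0.06196 mol → 0.12392 mol Na, 0.06196 mol O.
CaO: 13.50/56.077 = 0.24074 mol → 0.24074 mol Ca, 0.24074 mol O.
Al2O3: 31.19/101.961 = 0.30590 mol → 0.61180 mol Al, 0.91770 mol O.
SiO2: 51.64/60.083 = 0.85948 mol → 0.85948 mol Si, 1.71896 mol O.
Total oxygen = 2.93936 mol. Normalization factor = 8/2.93936 = 2.72168.
Ca per 8 O = 0.24074 × 2.72168 = 0.655.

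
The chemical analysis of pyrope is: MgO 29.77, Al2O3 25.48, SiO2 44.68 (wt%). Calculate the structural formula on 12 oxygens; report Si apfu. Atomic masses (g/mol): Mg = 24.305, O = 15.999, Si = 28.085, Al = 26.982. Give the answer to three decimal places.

2.999 Si apfu

29.77 wt% MgO ÷ 40.304 g/mol = 0.73864 mol, giving 0.73864 Mg and 0.73864 O.
25.48 wt% Al2O3 ÷ 101.961 g/mol = 0.24990 mol, giving 0.49980 Al and 0.74970 O.
44.68 wt% SiO2 ÷ 60.083 g/mol = 0.74364 mol, giving 0.74364 Si and 1.48728 O.
Oxygen sums to 2.97562; scaling by 12/2.97562 = 4.03277 puts the formula on 12 O.
Si: 0.74364 × 4.03277 = 2.999 atoms per formula unit.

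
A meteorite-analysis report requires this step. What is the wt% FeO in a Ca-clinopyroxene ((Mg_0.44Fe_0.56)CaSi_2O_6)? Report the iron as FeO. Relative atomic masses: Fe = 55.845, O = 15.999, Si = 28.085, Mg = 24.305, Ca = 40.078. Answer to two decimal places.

17.18 wt%

M((Mg_0.44Fe_0.56)CaSi_2O_6) = 234.209 g/mol; M(FeO) = 71.844 g/mol.
Moles FeO per formula unit = 0.56 Fe ÷ 1 = 0.5600.
FeO fraction = (0.5600 × 71.844) / 234.209 = 40.233/234.209 = 0.1718.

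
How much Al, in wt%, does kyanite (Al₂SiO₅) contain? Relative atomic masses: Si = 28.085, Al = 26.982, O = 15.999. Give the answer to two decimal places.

33.30 wt%

M(Al₂SiO₅) = 162.044 g/mol.
Al contributes 2 × 26.982 = 53.964 g per mole.
53.964/162.044 = 0.3330 → 33.30%.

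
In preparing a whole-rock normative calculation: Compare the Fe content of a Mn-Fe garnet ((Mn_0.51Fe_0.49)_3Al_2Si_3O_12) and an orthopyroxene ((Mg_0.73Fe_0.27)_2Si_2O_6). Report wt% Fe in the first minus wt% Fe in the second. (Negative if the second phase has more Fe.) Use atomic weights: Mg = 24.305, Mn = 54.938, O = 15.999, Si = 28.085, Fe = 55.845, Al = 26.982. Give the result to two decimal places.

2.69 percentage points

Fe in (Mn_0.51Fe_0.49)_3Al_2Si_3O_12: molar mass 496.354 g/mol; 1.47×55.845 = 82.092 g → 16.54 wt%.
Fe in (Mg_0.73Fe_0.27)_2Si_2O_6: molar mass 217.806 g/mol; 0.54×55.845 = 30.156 g → 13.85 wt%.
Difference = 16.54 − 13.85 = 2.69 percentage points.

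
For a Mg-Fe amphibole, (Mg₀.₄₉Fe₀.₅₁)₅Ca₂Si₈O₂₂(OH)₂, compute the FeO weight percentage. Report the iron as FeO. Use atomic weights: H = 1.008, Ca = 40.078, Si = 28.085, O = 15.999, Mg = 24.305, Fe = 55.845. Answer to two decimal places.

Formula mass = 892.780 g/mol.
2.55 Fe → 2.5500 mol FeO per formula unit; M(FeO) = 71.844, so FeO mass = 183.202 g.
183.202/892.780 × 100 = 20.52 wt%.

20.52 wt%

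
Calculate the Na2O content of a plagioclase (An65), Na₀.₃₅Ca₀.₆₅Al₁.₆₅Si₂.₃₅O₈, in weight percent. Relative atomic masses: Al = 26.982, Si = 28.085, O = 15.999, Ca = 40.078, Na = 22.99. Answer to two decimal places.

Formula mass = 272.609 g/mol.
0.35 Na → 0.1750 mol Na2O per formula unit; M(Na2O) = 61.979, so Na2O mass = 10.846 g.
10.846/272.609 × 100 = 3.98 wt%.

3.98 wt%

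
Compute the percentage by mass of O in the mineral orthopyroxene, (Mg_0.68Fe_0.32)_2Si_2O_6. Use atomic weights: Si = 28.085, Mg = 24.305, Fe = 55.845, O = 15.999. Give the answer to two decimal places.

M((Mg_0.68Fe_0.32)_2Si_2O_6) = 220.960 g/mol.
O contributes 6 × 15.999 = 95.994 g per mole.
95.994/220.960 = 0.4344 → 43.44%.

43.44 weight percent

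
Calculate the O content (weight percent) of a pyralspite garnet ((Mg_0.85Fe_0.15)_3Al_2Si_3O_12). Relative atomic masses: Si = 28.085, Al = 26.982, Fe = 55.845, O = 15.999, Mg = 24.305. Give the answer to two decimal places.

46.01 weight percent

Molar mass of (Mg_0.85Fe_0.15)_3Al_2Si_3O_12: 2.55×24.305 + 0.45×55.845 + 2×26.982 + 3×28.085 + 12×15.999 = 417.315 g/mol.
Mass of O per formula unit: 12 × 15.999 = 191.988 g.
Weight fraction O = 191.988 / 417.315 = 0.4601.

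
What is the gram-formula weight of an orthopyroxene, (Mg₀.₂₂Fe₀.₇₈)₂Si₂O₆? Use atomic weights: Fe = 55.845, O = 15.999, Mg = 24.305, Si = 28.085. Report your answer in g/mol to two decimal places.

The formula mass is the sum 0.44×24.305 + 1.56×55.845 + 2×28.085 + 6×15.999.

249.98 g/mol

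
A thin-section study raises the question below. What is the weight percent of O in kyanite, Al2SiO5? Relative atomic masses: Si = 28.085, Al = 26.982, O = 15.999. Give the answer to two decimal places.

M(Al2SiO5) = 162.044 g/mol.
O contributes 5 × 15.999 = 79.995 g per mole.
79.995/162.044 = 0.4937 → 49.37%.

49.37 wt%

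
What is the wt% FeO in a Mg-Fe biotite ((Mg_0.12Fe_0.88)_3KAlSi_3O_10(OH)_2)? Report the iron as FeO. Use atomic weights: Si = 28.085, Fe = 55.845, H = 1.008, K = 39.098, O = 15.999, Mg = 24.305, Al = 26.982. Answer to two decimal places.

Molar mass of (Mg_0.12Fe_0.88)_3KAlSi_3O_10(OH)_2 = 0.36·24.305 + 2.64·55.845 + 1·39.098 + 1·26.982 + 3·28.085 + 12·15.999 + 2·1.008 = 500.520 g/mol.
Each formula unit contains 2.64 Fe, equivalent to 2.64/1 = 2.6400 mol FeO.
M(FeO) = 1×55.845 + 1×15.999 = 71.844 g/mol.
Mass of FeO per formula unit = 2.6400 × 71.844 = 189.668 g.
FeO wt% = 189.668 / 500.520 × 100 = 37.89%.

37.89 wt%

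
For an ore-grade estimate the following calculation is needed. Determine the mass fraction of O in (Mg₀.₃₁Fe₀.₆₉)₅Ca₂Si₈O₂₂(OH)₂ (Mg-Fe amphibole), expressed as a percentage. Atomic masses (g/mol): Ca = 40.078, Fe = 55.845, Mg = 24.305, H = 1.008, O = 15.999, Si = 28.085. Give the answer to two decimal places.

M((Mg₀.₃₁Fe₀.₆₉)₅Ca₂Si₈O₂₂(OH)₂) = 921.166 g/mol.
O contributes 24 × 15.999 = 383.976 g per mole.
383.976/921.166 = 0.4168 → 41.68%.

41.68 mass %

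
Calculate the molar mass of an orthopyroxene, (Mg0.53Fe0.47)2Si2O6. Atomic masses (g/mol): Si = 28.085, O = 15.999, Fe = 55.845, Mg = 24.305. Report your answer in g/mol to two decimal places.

230.42 g/mol

The formula mass is the sum 1.06×24.305 + 0.94×55.845 + 2×28.085 + 6×15.999.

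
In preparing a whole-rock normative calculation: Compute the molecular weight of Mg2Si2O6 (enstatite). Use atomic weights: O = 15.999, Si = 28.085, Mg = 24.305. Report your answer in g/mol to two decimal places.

Mg: 2 × 24.305 = 48.6100
Si: 2 × 28.085 = 56.1700
O: 6 × 15.999 = 95.9940
Summing the contributions gives the formula mass.

200.77 g/mol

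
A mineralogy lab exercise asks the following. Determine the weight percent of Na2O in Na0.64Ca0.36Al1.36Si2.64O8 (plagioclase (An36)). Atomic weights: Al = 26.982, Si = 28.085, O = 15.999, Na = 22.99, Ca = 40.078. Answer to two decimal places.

M(Na0.64Ca0.36Al1.36Si2.64O8) = 267.974 g/mol; M(Na2O) = 61.979 g/mol.
Moles Na2O per formula unit = 0.64 Na ÷ 2 = 0.3200.
Na2O fraction = (0.3200 × 61.979) / 267.974 = 19.833/267.974 = 0.0740.

7.40 wt%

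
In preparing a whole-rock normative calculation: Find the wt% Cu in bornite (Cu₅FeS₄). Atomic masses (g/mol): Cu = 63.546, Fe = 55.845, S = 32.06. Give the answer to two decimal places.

Formula mass = 5*63.546 + 1*55.845 + 4*32.06 = 501.815 g/mol, of which 317.730 g is Cu.
So Cu makes up 317.730/501.815 = 0.6332 of the mass, i.e. 63.32%.

63.32 wt%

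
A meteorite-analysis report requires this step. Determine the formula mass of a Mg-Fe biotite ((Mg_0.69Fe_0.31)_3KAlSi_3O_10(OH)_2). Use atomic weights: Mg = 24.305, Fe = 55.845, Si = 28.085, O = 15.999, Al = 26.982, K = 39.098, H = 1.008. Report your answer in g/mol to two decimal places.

446.59 g/mol

The formula mass is the sum 2.07·24.305 + 0.93·55.845 + 1·39.098 + 1·26.982 + 3·28.085 + 12·15.999 + 2·1.008.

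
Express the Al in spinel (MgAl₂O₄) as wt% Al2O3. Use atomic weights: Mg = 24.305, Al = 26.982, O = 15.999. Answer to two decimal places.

Molar mass of MgAl₂O₄ = 1×24.305 + 2×26.982 + 4×15.999 = 142.265 g/mol.
Each formula unit contains 2 Al, equivalent to 2/2 = 1.0000 mol Al2O3.
M(Al2O3) = 2×26.982 + 3×15.999 = 101.961 g/mol.
Mass of Al2O3 per formula unit = 1.0000 × 101.961 = 101.961 g.
Al2O3 wt% = 101.961 / 142.265 × 100 = 71.67%.

71.67 wt%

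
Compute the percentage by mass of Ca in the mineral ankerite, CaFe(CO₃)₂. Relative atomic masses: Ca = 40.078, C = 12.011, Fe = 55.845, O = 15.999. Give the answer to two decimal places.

18.56 weight percent

Molar mass of CaFe(CO₃)₂: 1·40.078 + 1·55.845 + 2·12.011 + 6·15.999 = 215.939 g/mol.
Mass of Ca per formula unit: 1 × 40.078 = 40.078 g.
Weight fraction Ca = 40.078 / 215.939 = 0.1856.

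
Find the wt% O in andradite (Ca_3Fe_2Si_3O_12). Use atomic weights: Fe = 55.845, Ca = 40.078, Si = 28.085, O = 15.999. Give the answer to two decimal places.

Formula mass = 3·40.078 + 2·55.845 + 3·28.085 + 12·15.999 = 508.167 g/mol, of which 191.988 g is O.
So O makes up 191.988/508.167 = 0.3778 of the mass, i.e. 37.78%.

37.78 weight percent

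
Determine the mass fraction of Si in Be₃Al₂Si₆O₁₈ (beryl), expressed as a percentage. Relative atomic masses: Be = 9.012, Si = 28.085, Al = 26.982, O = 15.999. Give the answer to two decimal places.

Formula mass = 3·9.012 + 2·26.982 + 6·28.085 + 18·15.999 = 537.492 g/mol, of which 168.510 g is Si.
So Si makes up 168.510/537.492 = 0.3135 of the mass, i.e. 31.35%.

31.35 wt%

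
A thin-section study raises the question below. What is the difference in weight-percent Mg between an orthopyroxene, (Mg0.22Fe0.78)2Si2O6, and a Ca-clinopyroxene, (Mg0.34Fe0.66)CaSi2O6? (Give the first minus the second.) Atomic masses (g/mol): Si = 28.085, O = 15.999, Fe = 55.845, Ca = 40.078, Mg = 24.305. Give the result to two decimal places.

Mg in (Mg0.22Fe0.78)2Si2O6: molar mass 249.976 g/mol; 0.44×24.305 = 10.694 g → 4.28 wt%.
Mg in (Mg0.34Fe0.66)CaSi2O6: molar mass 237.363 g/mol; 0.34×24.305 = 8.264 g → 3.48 wt%.
Difference = 4.28 − 3.48 = 0.80 percentage points.

0.80 percentage points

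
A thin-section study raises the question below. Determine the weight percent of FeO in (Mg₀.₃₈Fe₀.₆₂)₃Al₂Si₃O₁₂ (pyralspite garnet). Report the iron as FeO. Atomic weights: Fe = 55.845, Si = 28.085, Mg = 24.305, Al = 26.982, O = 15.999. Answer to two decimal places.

28.94 wt%

Formula mass = 461.786 g/mol.
1.86 Fe → 1.8600 mol FeO per formula unit; M(FeO) = 71.844, so FeO mass = 133.630 g.
133.630/461.786 × 100 = 28.94 wt%.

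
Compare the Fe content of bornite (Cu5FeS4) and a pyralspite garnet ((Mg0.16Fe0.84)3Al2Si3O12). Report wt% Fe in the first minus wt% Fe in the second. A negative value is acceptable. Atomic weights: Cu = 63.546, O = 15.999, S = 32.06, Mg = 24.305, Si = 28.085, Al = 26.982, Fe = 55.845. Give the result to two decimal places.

-18.03 percentage points

M(Cu5FeS4) = 501.815 g/mol, so wt% Fe = 55.845/501.815 × 100 = 11.13%.
M((Mg0.16Fe0.84)3Al2Si3O12) = 482.603 g/mol, so wt% Fe = 140.729/482.603 × 100 = 29.16%.
11.13 − 29.16 = -18.03 pp.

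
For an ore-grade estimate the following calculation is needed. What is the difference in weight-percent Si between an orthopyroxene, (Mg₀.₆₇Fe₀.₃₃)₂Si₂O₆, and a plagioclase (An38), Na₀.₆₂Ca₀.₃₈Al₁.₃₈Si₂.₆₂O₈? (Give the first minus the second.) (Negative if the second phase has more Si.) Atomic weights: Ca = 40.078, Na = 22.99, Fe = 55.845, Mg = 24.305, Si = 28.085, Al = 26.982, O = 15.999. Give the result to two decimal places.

M((Mg₀.₆₇Fe₀.₃₃)₂Si₂O₆) = 221.590 g/mol, so wt% Si = 56.170/221.590 × 100 = 25.35%.
M(Na₀.₆₂Ca₀.₃₈Al₁.₃₈Si₂.₆₂O₈) = 268.293 g/mol, so wt% Si = 73.583/268.293 × 100 = 27.43%.
25.35 − 27.43 = -2.08 pp.

-2.08 percentage points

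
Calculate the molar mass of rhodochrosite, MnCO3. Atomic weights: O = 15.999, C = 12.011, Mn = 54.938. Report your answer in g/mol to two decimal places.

114.95 g/mol

The formula mass is the sum 1(54.938) + 1(12.011) + 3(15.999).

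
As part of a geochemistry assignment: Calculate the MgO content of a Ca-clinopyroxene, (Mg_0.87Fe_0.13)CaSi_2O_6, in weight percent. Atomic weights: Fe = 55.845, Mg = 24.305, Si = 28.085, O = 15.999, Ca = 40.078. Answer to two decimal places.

15.89 wt%

Formula mass = 220.647 g/mol.
0.87 Mg → 0.8700 mol MgO per formula unit; M(MgO) = 40.304, so MgO mass = 35.064 g.
35.064/220.647 × 100 = 15.89 wt%.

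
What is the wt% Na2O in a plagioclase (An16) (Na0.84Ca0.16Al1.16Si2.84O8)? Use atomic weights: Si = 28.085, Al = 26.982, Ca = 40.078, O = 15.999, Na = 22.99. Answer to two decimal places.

M(Na0.84Ca0.16Al1.16Si2.84O8) = 264.777 g/mol; M(Na2O) = 61.979 g/mol.
Moles Na2O per formula unit = 0.84 Na ÷ 2 = 0.4200.
Na2O fraction = (0.4200 × 61.979) / 264.777 = 26.031/264.777 = 0.0983.

9.83 wt%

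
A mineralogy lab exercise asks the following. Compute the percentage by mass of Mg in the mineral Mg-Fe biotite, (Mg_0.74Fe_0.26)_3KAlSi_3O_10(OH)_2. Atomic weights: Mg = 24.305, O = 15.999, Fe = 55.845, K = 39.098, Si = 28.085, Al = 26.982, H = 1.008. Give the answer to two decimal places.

M((Mg_0.74Fe_0.26)_3KAlSi_3O_10(OH)_2) = 441.855 g/mol.
Mg contributes 2.22 × 24.305 = 53.957 g per mole.
53.957/441.855 = 0.1221 → 12.21%.

12.21 mass %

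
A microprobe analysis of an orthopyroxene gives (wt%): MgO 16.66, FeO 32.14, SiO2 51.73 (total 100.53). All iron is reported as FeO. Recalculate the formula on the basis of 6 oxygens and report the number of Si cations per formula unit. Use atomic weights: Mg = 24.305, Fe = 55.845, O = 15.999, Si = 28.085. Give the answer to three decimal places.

MgO (M=40.304): mol = 0.41336; Mg = 0.41336, O = 0.41336.
FeO (M=71.844): mol = 0.44736; Fe = 0.44736, O = 0.44736.
SiO2 (M=60.083): mol = 0.86098; Si = 0.86098, O = 1.72196.
ΣO = 2.58268; factor = 6/ΣO = 2.32317.
Si apfu = 0.86098 × 2.32317 = 2.000.

2.000 Si apfu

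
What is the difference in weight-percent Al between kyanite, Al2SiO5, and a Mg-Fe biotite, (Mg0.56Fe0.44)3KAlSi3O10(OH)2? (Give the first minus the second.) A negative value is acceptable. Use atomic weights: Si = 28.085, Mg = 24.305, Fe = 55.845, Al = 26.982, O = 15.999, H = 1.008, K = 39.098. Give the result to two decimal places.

27.42 percentage points

Al in Al2SiO5: molar mass 162.044 g/mol; 2×26.982 = 53.964 g → 33.30 wt%.
Al in (Mg0.56Fe0.44)3KAlSi3O10(OH)2: molar mass 458.887 g/mol; 1×26.982 = 26.982 g → 5.88 wt%.
Difference = 33.30 − 5.88 = 27.42 percentage points.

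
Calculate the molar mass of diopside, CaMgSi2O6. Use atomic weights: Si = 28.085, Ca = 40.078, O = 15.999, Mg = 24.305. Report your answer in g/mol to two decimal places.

216.55 g/mol

The formula mass is the sum 1(40.078) + 1(24.305) + 2(28.085) + 6(15.999).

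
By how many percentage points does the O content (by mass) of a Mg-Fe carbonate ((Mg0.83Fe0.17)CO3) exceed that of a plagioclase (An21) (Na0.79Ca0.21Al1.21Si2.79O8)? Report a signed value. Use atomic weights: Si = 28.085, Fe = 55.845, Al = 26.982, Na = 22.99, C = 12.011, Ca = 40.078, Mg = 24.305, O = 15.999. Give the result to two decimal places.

5.33 percentage points

First mineral: 47.997 g O in 89.675 g formula = 53.52 wt% O.
Second mineral: 127.992 g O in 265.576 g formula = 48.19 wt% O.
53.52% − 48.19% gives a difference of 5.33 percentage points.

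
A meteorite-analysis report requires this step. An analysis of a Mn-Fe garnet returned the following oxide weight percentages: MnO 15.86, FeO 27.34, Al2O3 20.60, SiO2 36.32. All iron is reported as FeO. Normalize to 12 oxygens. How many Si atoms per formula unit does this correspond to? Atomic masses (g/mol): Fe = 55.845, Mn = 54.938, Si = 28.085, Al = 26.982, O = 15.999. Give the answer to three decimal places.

2.998 Si apfu

15.86 wt% MnO ÷ 70.937 g/mol = 0.22358 mol, giving 0.22358 Mn and 0.22358 O.
27.34 wt% FeO ÷ 71.844 g/mol = 0.38055 mol, giving 0.38055 Fe and 0.38055 O.
20.60 wt% Al2O3 ÷ 101.961 g/mol = 0.20204 mol, giving 0.40408 Al and 0.60612 O.
36.32 wt% SiO2 ÷ 60.083 g/mol = 0.60450 mol, giving 0.60450 Si and 1.20900 O.
Oxygen sums to 2.41925; scaling by 12/2.41925 = 4.96021 puts the formula on 12 O.
Si: 0.60450 × 4.96021 = 2.998 atoms per formula unit.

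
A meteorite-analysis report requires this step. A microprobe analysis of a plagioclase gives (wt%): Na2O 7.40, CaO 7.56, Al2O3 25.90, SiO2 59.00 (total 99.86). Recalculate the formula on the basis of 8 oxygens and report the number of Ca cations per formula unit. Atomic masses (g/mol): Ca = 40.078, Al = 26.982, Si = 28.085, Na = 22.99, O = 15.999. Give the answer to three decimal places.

0.362 Ca apfu

7.40 wt% Na2O ÷ 61.979 g/mol = 0.11940 mol, giving 0.23880 Na and 0.11940 O.
7.56 wt% CaO ÷ 56.077 g/mol = 0.13481 mol, giving 0.13481 Ca and 0.13481 O.
25.90 wt% Al2O3 ÷ 101.961 g/mol = 0.25402 mol, giving 0.50804 Al and 0.76206 O.
59.00 wt% SiO2 ÷ 60.083 g/mol = 0.98197 mol, giving 0.98197 Si and 1.96394 O.
Oxygen sums to 2.98021; scaling by 8/2.98021 = 2.68437 puts the formula on 8 O.
Ca: 0.13481 × 2.68437 = 0.362 atoms per formula unit.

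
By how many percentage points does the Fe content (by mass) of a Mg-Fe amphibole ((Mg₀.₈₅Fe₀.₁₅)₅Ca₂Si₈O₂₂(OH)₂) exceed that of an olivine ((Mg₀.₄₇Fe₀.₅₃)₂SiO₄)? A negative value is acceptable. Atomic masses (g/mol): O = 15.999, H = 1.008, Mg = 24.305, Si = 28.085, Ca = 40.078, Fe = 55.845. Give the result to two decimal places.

Fe in (Mg₀.₈₅Fe₀.₁₅)₅Ca₂Si₈O₂₂(OH)₂: molar mass 836.008 g/mol; 0.75×55.845 = 41.884 g → 5.01 wt%.
Fe in (Mg₀.₄₇Fe₀.₅₃)₂SiO₄: molar mass 174.123 g/mol; 1.06×55.845 = 59.196 g → 34.00 wt%.
Difference = 5.01 − 34.00 = -28.99 percentage points.

-28.99 percentage points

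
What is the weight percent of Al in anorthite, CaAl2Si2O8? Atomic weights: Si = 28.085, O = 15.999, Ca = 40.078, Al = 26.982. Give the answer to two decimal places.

Formula mass = 1×40.078 + 2×26.982 + 2×28.085 + 8×15.999 = 278.204 g/mol, of which 53.964 g is Al.
So Al makes up 53.964/278.204 = 0.1940 of the mass, i.e. 19.40%.

19.40 weight percent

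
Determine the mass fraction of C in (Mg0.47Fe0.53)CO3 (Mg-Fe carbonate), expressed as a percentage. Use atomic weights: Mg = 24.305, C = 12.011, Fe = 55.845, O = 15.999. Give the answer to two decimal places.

11.89 mass %

Molar mass of (Mg0.47Fe0.53)CO3: 0.47×24.305 + 0.53×55.845 + 1×12.011 + 3×15.999 = 101.029 g/mol.
Mass of C per formula unit: 1 × 12.011 = 12.011 g.
Weight fraction C = 12.011 / 101.029 = 0.1189.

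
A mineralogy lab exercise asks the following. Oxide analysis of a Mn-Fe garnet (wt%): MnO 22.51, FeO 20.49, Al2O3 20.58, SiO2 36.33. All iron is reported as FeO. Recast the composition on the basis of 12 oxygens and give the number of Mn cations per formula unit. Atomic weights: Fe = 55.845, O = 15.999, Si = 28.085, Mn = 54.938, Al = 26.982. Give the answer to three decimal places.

1.575 Mn apfu

MnO (M=70.937): mol = 0.31732; Mn = 0.31732, O = 0.31732.
FeO (M=71.844): mol = 0.28520; Fe = 0.28520, O = 0.28520.
Al2O3 (M=101.961): mol = 0.20184; Al = 0.40368, O = 0.60552.
SiO2 (M=60.083): mol = 0.60466; Si = 0.60466, O = 1.20932.
ΣO = 2.41736; factor = 12/ΣO = 4.96409.
Mn apfu = 0.31732 × 4.96409 = 1.575.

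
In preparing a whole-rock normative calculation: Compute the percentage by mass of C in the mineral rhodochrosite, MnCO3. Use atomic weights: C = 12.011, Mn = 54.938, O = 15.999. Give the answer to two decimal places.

Molar mass of MnCO3: 1·54.938 + 1·12.011 + 3·15.999 = 114.946 g/mol.
Mass of C per formula unit: 1 × 12.011 = 12.011 g.
Weight fraction C = 12.011 / 114.946 = 0.1045.

10.45 weight percent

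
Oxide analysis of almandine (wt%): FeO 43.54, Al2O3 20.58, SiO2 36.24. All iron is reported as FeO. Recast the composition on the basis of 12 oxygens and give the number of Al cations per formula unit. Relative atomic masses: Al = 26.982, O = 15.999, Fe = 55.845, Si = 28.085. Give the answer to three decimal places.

43.54 wt% FeO ÷ 71.844 g/mol = 0.60604 mol, giving 0.60604 Fe and 0.60604 O.
20.58 wt% Al2O3 ÷ 101.961 g/mol = 0.20184 mol, giving 0.40368 Al and 0.60552 O.
36.24 wt% SiO2 ÷ 60.083 g/mol = 0.60317 mol, giving 0.60317 Si and 1.20634 O.
Oxygen sums to 2.41790; scaling by 12/2.41790 = 4.96298 puts the formula on 12 O.
Al: 0.40368 × 4.96298 = 2.003 atoms per formula unit.

2.003 Al apfu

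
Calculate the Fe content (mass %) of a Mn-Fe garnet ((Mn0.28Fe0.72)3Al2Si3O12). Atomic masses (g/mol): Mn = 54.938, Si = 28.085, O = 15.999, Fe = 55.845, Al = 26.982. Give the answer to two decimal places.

24.27 mass %

M((Mn0.28Fe0.72)3Al2Si3O12) = 496.980 g/mol.
Fe contributes 2.16 × 55.845 = 120.625 g per mole.
120.625/496.980 = 0.2427 → 24.27%.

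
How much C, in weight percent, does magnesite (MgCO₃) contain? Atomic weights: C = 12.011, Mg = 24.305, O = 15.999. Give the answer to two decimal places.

14.25 weight percent

M(MgCO₃) = 84.313 g/mol.
C contributes 1 × 12.011 = 12.011 g per mole.
12.011/84.313 = 0.1425 → 14.25%.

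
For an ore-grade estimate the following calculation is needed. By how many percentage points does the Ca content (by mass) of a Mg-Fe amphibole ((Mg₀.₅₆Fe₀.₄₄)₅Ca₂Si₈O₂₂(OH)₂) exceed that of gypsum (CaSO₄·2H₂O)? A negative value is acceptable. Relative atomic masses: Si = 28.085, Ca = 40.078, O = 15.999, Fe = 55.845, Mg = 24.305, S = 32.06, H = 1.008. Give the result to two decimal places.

-14.19 percentage points

First mineral: 80.156 g Ca in 881.741 g formula = 9.09 wt% Ca.
Second mineral: 40.078 g Ca in 172.164 g formula = 23.28 wt% Ca.
9.09% − 23.28% gives a difference of -14.19 percentage points.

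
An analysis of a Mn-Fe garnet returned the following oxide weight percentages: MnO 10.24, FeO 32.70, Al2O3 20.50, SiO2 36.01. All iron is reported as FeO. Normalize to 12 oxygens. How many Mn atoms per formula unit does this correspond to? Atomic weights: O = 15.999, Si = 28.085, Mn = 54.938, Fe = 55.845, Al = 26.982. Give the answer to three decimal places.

0.721 Mn apfu

MnO: 10.24/70.937 = 0.14435 mol → 0.14435 mol Mn, 0.14435 mol O.
FeO: 32.70/71.844 = 0.45515 mol → 0.45515 mol Fe, 0.45515 mol O.
Al2O3: 20.50/101.961 = 0.20106 mol → 0.40212 mol Al, 0.60318 mol O.
SiO2: 36.01/60.083 = 0.59934 mol → 0.59934 mol Si, 1.19868 mol O.
Total oxygen = 2.40136 mol. Normalization factor = 12/2.40136 = 4.99717.
Mn per 12 O = 0.14435 × 4.99717 = 0.721.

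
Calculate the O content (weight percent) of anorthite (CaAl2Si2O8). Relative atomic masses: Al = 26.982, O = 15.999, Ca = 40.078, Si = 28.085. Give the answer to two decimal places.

M(CaAl2Si2O8) = 278.204 g/mol.
O contributes 8 × 15.999 = 127.992 g per mole.
127.992/278.204 = 0.4601 → 46.01%.

46.01 weight percent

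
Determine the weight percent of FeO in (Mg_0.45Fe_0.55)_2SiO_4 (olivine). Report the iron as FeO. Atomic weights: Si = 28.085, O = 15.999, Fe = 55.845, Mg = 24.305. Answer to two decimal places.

45.06 wt%

Molar mass of (Mg_0.45Fe_0.55)_2SiO_4 = 0.90×24.305 + 1.10×55.845 + 1×28.085 + 4×15.999 = 175.385 g/mol.
Each formula unit contains 1.10 Fe, equivalent to 1.10/1 = 1.1000 mol FeO.
M(FeO) = 1×55.845 + 1×15.999 = 71.844 g/mol.
Mass of FeO per formula unit = 1.1000 × 71.844 = 79.028 g.
FeO wt% = 79.028 / 175.385 × 100 = 45.06%.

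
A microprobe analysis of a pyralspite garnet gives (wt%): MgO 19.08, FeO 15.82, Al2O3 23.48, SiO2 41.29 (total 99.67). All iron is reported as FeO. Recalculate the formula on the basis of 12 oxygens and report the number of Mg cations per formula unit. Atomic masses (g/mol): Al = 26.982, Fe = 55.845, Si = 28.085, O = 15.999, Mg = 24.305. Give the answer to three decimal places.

2.059 Mg apfu

19.08 wt% MgO ÷ 40.304 g/mol = 0.47340 mol, giving 0.47340 Mg and 0.47340 O.
15.82 wt% FeO ÷ 71.844 g/mol = 0.22020 mol, giving 0.22020 Fe and 0.22020 O.
23.48 wt% Al2O3 ÷ 101.961 g/mol = 0.23028 mol, giving 0.46056 Al and 0.69084 O.
41.29 wt% SiO2 ÷ 60.083 g/mol = 0.68722 mol, giving 0.68722 Si and 1.37444 O.
Oxygen sums to 2.75888; scaling by 12/2.75888 = 4.34959 puts the formula on 12 O.
Mg: 0.47340 × 4.34959 = 2.059 atoms per formula unit.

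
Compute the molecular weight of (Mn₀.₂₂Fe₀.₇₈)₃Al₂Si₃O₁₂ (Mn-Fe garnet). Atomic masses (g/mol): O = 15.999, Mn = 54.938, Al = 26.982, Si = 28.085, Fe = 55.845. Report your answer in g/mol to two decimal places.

Mn: 0.66 × 54.938 = 36.2591
Fe: 2.34 × 55.845 = 130.6773
Al: 2 × 26.982 = 53.9640
Si: 3 × 28.085 = 84.2550
O: 12 × 15.999 = 191.9880
Summing the contributions gives the formula mass.

497.14 g/mol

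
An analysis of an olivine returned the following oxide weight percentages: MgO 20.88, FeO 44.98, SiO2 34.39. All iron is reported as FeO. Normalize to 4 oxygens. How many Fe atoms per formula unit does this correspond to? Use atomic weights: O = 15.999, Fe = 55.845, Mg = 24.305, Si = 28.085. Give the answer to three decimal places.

MgO (M=40.304): mol = 0.51806; Mg = 0.51806, O = 0.51806.
FeO (M=71.844): mol = 0.62608; Fe = 0.62608, O = 0.62608.
SiO2 (M=60.083): mol = 0.57237; Si = 0.57237, O = 1.14474.
ΣO = 2.28888; factor = 4/ΣO = 1.74758.
Fe apfu = 0.62608 × 1.74758 = 1.094.

1.094 Fe apfu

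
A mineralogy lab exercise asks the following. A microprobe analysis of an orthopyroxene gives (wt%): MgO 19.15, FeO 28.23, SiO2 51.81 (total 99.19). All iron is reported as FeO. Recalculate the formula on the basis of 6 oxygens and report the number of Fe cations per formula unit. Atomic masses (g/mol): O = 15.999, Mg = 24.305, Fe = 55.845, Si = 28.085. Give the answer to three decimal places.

0.909 Fe apfu

MgO (M=40.304): mol = 0.47514; Mg = 0.47514, O = 0.47514.
FeO (M=71.844): mol = 0.39293; Fe = 0.39293, O = 0.39293.
SiO2 (M=60.083): mol = 0.86231; Si = 0.86231, O = 1.72462.
ΣO = 2.59269; factor = 6/ΣO = 2.31420.
Fe apfu = 0.39293 × 2.31420 = 0.909.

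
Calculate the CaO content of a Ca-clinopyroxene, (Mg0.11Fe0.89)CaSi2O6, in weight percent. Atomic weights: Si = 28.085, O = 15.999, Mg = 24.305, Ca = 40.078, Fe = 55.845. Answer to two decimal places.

Molar mass of (Mg0.11Fe0.89)CaSi2O6 = 0.11·24.305 + 0.89·55.845 + 1·40.078 + 2·28.085 + 6·15.999 = 244.618 g/mol.
Each formula unit contains 1 Ca, equivalent to 1/1 = 1.0000 mol CaO.
M(CaO) = 1×40.078 + 1×15.999 = 56.077 g/mol.
Mass of CaO per formula unit = 1.0000 × 56.077 = 56.077 g.
CaO wt% = 56.077 / 244.618 × 100 = 22.92%.

22.92 wt%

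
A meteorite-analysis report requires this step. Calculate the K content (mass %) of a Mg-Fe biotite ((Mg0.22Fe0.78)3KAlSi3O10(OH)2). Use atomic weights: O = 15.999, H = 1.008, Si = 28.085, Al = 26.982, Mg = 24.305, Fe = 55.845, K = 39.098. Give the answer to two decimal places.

M((Mg0.22Fe0.78)3KAlSi3O10(OH)2) = 491.058 g/mol.
K contributes 1 × 39.098 = 39.098 g per mole.
39.098/491.058 = 0.0796 → 7.96%.

7.96 mass %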